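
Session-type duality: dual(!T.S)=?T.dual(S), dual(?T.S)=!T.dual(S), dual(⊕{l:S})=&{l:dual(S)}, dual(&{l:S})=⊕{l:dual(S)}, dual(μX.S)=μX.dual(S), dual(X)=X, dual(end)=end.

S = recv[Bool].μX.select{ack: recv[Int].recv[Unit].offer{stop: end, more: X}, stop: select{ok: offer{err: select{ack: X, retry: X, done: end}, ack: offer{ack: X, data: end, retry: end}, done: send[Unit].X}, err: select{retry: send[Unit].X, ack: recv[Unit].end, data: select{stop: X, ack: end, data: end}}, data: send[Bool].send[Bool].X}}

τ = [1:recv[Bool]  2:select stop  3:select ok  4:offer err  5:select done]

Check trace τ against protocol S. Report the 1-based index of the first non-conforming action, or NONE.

NONE

step 1: recv[Bool]  ✓  residual = μX.…
step 2: select stop  ✓  residual = select{ok: offer{err: select{ack: μX.…, retry: μX.…, done: end}, ack: offer{ack: μX.…, data: end, retry: end}, done: send[Unit].μX.…}, err: select{retry: send[Unit].μX.…, ack: recv[Unit].end, data: select{stop: μX.…, ack: end, data: end}}, data: send[Bool].send[Bool].μX.…}
step 3: select ok  ✓  residual = offer{err: select{ack: μX.…, retry: μX.…, done: end}, ack: offer{ack: μX.…, data: end, retry: end}, done: send[Unit].μX.…}
step 4: offer err  ✓  residual = select{ack: μX.…, retry: μX.…, done: end}
step 5: select done  ✓  residual = end
τ conforms to S (length 5)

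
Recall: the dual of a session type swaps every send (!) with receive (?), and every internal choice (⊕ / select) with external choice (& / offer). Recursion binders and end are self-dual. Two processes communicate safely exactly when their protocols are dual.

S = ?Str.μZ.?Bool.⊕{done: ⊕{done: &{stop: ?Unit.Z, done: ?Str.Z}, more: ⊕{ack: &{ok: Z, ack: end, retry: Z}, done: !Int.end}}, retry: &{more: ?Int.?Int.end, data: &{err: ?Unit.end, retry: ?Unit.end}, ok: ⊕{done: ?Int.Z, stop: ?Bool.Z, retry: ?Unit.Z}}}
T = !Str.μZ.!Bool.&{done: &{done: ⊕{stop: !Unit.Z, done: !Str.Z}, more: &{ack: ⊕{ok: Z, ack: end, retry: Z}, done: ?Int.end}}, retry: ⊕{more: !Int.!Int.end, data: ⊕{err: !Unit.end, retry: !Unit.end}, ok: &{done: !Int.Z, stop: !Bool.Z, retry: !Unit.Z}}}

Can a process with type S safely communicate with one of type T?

YES

?Str vs !Str  match
  μZ vs μZ  match (binder kept)
    ?Bool vs !Bool  match
      ⊕{done,retry} vs &{done,retry}  match labels match
        [done]
          ⊕{done,more} vs &{done,more}  match labels match
            [done]
              &{stop,done} vs ⊕{stop,done}  match labels match
                [stop]
                  ?Unit vs !Unit  match
                    Z vs Z  match
                [done]
                  ?Str vs !Str  match
                    Z vs Z  match
            [more]
              ⊕{ack,done} vs &{ack,done}  match labels match
                [ack]
                  &{ok,ack,retry} vs ⊕{ok,ack,retry}  match labels match
                    [ok]
                      Z vs Z  match
                    [ack]
                      end vs end  match
                    [retry]
                      Z vs Z  match
                [done]
                  !Int vs ?Int  match
                    end vs end  match
        [retry]
          &{more,data,ok} vs ⊕{more,data,ok}  match labels match
            [more]
              ?Int vs !Int  match
                ?Int vs !Int  match
                  end vs end  match
            [data]
              &{err,retry} vs ⊕{err,retry}  match labels match
                [err]
                  ?Unit vs !Unit  match
                    end vs end  match
                [retry]
                  ?Unit vs !Unit  match
                    end vs end  match
            [ok]
              ⊕{done,stop,retry} vs &{done,stop,retry}  match labels match
                [done]
                  ?Int vs !Int  match
                    Z vs Z  match
                [stop]
                  ?Bool vs !Bool  match
                    Z vs Z  match
                [retry]
                  ?Unit vs !Unit  match
                    Z vs Z  match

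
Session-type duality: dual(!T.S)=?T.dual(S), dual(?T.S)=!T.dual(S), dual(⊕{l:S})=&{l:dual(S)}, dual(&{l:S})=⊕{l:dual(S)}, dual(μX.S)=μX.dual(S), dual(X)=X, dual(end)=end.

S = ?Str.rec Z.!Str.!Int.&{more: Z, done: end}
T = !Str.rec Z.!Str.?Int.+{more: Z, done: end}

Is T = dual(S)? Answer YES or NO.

?Str ‖ !Str  ok
  rec Z ‖ rec Z  ok (rec unchanged)
    !Str ‖ !Str  ✗ same direction on both sides — not dual

NO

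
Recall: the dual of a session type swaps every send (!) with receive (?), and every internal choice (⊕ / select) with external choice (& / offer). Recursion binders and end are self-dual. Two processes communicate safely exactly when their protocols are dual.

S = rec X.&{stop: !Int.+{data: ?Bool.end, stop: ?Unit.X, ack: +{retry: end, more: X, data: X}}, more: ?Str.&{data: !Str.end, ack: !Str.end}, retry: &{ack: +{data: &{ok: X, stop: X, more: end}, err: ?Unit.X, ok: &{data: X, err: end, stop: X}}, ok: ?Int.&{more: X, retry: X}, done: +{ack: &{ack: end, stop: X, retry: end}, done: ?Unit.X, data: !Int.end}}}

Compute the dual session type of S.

rec X → rec X  (rec unchanged)
  &{stop,more,retry} → +{stop,more,retry}  (external→internal)
    • stop:
      !Int → ?Int
        +{data,stop,ack} → &{data,stop,ack}  (select→offer)
          • data:
            ?Bool → !Bool
              end ↦ end
          • stop:
            ?Unit → !Unit
              X ↦ X
          • ack:
            +{retry,more,data} → &{retry,more,data}  (select→offer)
              • retry:
                end ↦ end
              • more:
                X ↦ X
              • data:
                X ↦ X
    • more:
      ?Str → !Str
        &{data,ack} → +{data,ack}  (external→internal)
          • data:
            !Str → ?Str
              end ↦ end
          • ack:
            !Str → ?Str
              end ↦ end
    • retry:
      &{ack,ok,done} → +{ack,ok,done}  (external→internal)
        • ack:
          +{data,err,ok} → &{data,err,ok}  (select→offer)
            • data:
              &{ok,stop,more} → +{ok,stop,more}  (external→internal)
                • ok:
                  X ↦ X
                • stop:
                  X ↦ X
                • more:
                  end ↦ end
            • err:
              ?Unit → !Unit
                X ↦ X
            • ok:
              &{data,err,stop} → +{data,err,stop}  (external→internal)
                • data:
                  X ↦ X
                • err:
                  end ↦ end
                • stop:
                  X ↦ X
        • ok:
          ?Int → !Int
            &{more,retry} → +{more,retry}  (external→internal)
              • more:
                X ↦ X
              • retry:
                X ↦ X
        • done:
          +{ack,done,data} → &{ack,done,data}  (select→offer)
            • ack:
              &{ack,stop,retry} → +{ack,stop,retry}  (external→internal)
                • ack:
                  end ↦ end
                • stop:
                  X ↦ X
                • retry:
                  end ↦ end
            • done:
              ?Unit → !Unit
                X ↦ X
            • data:
              !Int → ?Int
                end ↦ end

rec X.+{stop: ?Int.&{data: !Bool.end, stop: !Unit.X, ack: &{retry: end, more: X, data: X}}, more: !Str.+{data: ?Str.end, ack: ?Str.end}, retry: +{ack: &{data: +{ok: X, stop: X, more: end}, err: !Unit.X, ok: +{data: X, err: end, stop: X}}, ok: !Int.+{more: X, retry: X}, done: &{ack: +{ack: end, stop: X, retry: end}, done: !Unit.X, data: ?Int.end}}}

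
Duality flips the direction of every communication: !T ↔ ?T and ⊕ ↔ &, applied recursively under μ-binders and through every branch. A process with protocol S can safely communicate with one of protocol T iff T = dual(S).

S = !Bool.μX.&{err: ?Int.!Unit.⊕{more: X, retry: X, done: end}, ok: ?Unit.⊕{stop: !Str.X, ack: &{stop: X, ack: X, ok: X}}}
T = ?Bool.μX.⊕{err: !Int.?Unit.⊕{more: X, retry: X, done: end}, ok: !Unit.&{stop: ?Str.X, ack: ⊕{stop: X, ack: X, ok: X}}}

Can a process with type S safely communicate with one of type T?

NO

!Bool vs ?Bool  ok
  μX vs μX  ok (binder kept)
    &{err,ok} vs ⊕{err,ok}  ok label sets agree
      • err:
        ?Int vs !Int  ok
          !Unit vs ?Unit  ok
            ⊕{more,retry,done} vs ⊕{more,retry,done}  ✗ choice polarity not flipped — not dual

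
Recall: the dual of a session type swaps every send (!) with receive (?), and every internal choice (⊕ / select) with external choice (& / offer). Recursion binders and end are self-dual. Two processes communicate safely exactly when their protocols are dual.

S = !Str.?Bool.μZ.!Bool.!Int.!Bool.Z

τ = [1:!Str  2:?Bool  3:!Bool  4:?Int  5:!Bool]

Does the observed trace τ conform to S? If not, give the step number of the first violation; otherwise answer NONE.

4

step 1: !Str  ✓  state: ?Bool.μZ.…
step 2: ?Bool  ✓  state: μZ.…
step 3: !Bool  ✓  state: !Int.!Bool.μZ.…
step 4: got ?Int, protocol expects !Int  ✗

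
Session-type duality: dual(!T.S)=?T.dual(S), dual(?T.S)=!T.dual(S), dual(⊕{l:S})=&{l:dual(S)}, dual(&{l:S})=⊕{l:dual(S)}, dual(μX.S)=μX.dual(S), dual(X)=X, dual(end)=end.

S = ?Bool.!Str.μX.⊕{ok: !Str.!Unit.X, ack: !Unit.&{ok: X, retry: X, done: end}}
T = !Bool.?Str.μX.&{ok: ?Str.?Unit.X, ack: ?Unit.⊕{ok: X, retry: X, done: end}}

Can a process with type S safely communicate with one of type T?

?Bool vs !Bool  ✓
  !Str vs ?Str  ✓
    μX vs μX  ✓ (binder kept)
      ⊕{ok,ack} vs &{ok,ack}  ✓ label sets agree
        [ok]
          !Str vs ?Str  ✓
            !Unit vs ?Unit  ✓
              X vs X  ✓
        [ack]
          !Unit vs ?Unit  ✓
            &{ok,retry,done} vs ⊕{ok,retry,done}  ✓ label sets agree
              [ok]
                X vs X  ✓
              [retry]
                X vs X  ✓
              [done]
                end vs end  ✓

YES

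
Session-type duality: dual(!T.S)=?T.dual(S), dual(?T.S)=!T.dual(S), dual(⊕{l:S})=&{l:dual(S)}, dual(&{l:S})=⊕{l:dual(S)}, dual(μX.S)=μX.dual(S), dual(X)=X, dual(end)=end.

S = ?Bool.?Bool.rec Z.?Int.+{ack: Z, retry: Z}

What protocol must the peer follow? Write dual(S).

!Bool.!Bool.rec Z.!Int.&{ack: Z, retry: Z}

?Bool → !Bool
  ?Bool → !Bool
    rec Z → rec Z  (μ self-dual)
      ?Int → !Int
        +{ack,retry} → &{ack,retry}  (⊕→&)
          case ack:
            Z ↦ Z
          case retry:
            Z ↦ Z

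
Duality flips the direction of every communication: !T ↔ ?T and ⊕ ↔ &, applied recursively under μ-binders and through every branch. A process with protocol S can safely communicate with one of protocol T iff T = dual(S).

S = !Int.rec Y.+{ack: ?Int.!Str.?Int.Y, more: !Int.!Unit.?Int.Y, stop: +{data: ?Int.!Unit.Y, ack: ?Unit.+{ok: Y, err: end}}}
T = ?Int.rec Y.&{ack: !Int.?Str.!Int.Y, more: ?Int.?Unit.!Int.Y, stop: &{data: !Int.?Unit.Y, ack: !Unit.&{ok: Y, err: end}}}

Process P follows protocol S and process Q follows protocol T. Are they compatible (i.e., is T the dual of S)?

!Int vs ?Int  match
  rec Y vs rec Y  match (μ self-dual)
    +{ack,more,stop} vs &{ack,more,stop}  match labels match
      • ack:
        ?Int vs !Int  match
          !Str vs ?Str  match
            ?Int vs !Int  match
              Y vs Y  match
      • more:
        !Int vs ?Int  match
          !Unit vs ?Unit  match
            ?Int vs !Int  match
              Y vs Y  match
      • stop:
        +{data,ack} vs &{data,ack}  match labels match
          • data:
            ?Int vs !Int  match
              !Unit vs ?Unit  match
                Y vs Y  match
          • ack:
            ?Unit vs !Unit  match
              +{ok,err} vs &{ok,err}  match labels match
                • ok:
                  Y vs Y  match
                • err:
                  end vs end  match

YES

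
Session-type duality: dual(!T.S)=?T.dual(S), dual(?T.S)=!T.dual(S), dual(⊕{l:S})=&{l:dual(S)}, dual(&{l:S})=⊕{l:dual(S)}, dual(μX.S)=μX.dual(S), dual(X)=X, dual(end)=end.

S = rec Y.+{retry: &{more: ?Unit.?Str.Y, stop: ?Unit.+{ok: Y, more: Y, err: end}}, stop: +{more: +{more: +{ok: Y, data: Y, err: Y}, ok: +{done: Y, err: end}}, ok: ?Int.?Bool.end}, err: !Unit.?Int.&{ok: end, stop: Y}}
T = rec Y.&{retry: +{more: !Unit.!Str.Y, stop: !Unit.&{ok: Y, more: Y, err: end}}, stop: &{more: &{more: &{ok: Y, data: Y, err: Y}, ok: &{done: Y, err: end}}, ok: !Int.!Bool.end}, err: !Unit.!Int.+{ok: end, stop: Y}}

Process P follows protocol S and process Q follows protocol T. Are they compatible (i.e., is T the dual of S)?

rec Y ‖ rec Y  match (μ self-dual)
  +{retry,stop,err} ‖ &{retry,stop,err}  match same labels
    case retry:
      &{more,stop} ‖ +{more,stop}  match same labels
        case more:
          ?Unit ‖ !Unit  match
            ?Str ‖ !Str  match
              Y ‖ Y  match
        case stop:
          ?Unit ‖ !Unit  match
            +{ok,more,err} ‖ &{ok,more,err}  match same labels
              case ok:
                Y ‖ Y  match
              case more:
                Y ‖ Y  match
              case err:
                end ‖ end  match
    case stop:
      +{more,ok} ‖ &{more,ok}  match same labels
        case more:
          +{more,ok} ‖ &{more,ok}  match same labels
            case more:
              +{ok,data,err} ‖ &{ok,data,err}  match same labels
                case ok:
                  Y ‖ Y  match
                case data:
                  Y ‖ Y  match
                case err:
                  Y ‖ Y  match
            case ok:
              +{done,err} ‖ &{done,err}  match same labels
                case done:
                  Y ‖ Y  match
                case err:
                  end ‖ end  match
        case ok:
          ?Int ‖ !Int  match
            ?Bool ‖ !Bool  match
              end ‖ end  match
    case err:
      !Unit ‖ !Unit  ✗ same direction on both sides — not dual

NO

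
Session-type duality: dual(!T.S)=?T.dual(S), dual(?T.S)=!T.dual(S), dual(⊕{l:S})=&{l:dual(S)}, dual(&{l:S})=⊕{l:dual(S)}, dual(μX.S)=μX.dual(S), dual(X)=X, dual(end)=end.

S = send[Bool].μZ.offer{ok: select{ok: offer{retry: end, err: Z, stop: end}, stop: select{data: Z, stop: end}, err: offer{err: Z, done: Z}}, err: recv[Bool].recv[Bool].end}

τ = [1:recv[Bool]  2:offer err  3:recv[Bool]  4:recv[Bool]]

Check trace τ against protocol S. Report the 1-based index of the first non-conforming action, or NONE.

1

[1] got recv[Bool], protocol expects send[Bool]  ✗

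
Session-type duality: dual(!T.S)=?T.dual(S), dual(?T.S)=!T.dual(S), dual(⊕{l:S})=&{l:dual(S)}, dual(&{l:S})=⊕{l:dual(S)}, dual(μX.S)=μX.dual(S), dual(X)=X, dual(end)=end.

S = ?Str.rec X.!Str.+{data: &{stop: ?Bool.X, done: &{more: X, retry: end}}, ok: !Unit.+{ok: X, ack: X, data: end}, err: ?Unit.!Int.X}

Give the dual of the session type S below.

!Str.rec X.?Str.&{data: +{stop: !Bool.X, done: +{more: X, retry: end}}, ok: ?Unit.&{ok: X, ack: X, data: end}, err: !Unit.?Int.X}

?Str → !Str
  rec X → rec X  (rec unchanged)
    !Str → ?Str
      +{data,ok,err} → &{data,ok,err}  (internal→external)
        case data:
          &{stop,done} → +{stop,done}  (external→internal)
            case stop:
              ?Bool → !Bool
                X ↦ X
            case done:
              &{more,retry} → +{more,retry}  (external→internal)
                case more:
                  X ↦ X
                case retry:
                  end ↦ end
        case ok:
          !Unit → ?Unit
            +{ok,ack,data} → &{ok,ack,data}  (internal→external)
              case ok:
                X ↦ X
              case ack:
                X ↦ X
              case data:
                end ↦ end
        case err:
          ?Unit → !Unit
            !Int → ?Int
              X ↦ X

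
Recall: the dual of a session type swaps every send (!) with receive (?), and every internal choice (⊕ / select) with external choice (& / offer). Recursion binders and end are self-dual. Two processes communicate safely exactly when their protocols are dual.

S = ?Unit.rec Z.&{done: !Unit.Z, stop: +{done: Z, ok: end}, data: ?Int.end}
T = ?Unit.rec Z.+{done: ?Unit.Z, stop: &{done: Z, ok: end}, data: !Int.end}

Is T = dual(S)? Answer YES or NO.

NO

?Unit | ?Unit  ✗ same direction on both sides — not dual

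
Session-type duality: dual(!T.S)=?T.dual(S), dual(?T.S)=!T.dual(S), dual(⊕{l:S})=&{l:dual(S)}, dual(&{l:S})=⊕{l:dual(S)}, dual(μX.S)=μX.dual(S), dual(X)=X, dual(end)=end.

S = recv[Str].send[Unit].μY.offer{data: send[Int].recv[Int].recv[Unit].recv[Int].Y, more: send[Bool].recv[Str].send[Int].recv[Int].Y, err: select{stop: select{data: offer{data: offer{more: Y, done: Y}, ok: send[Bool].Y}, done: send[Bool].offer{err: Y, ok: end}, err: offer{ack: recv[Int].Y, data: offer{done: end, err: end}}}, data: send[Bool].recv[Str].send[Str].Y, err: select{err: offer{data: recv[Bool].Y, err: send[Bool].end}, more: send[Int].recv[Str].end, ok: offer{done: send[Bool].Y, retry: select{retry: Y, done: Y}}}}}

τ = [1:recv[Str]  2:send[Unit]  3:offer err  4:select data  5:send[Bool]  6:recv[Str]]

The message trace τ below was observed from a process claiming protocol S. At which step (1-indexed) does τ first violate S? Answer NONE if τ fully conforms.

NONE

@1 recv[Str]  ok  residual = send[Unit].μY.…
@2 send[Unit]  ok  residual = μY.…
@3 offer err  ok  residual = select{stop: select{data: offer{data: offer{more: μY.…, done: μY.…}, ok: send[Bool].μY.…}, done: send[Bool].offer{err: μY.…, ok: end}, err: offer{ack: recv[Int].μY.…, data: offer{done: end, err: end}}}, data: send[Bool].recv[Str].send[Str].μY.…, err: select{err: offer{data: recv[Bool].μY.…, err: send[Bool].end}, more: send[Int].recv[Str].end, ok: offer{done: send[Bool].μY.…, retry: select{retry: μY.…, done: μY.…}}}}
@4 select data  ok  residual = send[Bool].recv[Str].send[Str].μY.…
@5 send[Bool]  ok  residual = recv[Str].send[Str].μY.…
@6 recv[Str]  ok  residual = send[Str].μY.…
trace exhausted — no violation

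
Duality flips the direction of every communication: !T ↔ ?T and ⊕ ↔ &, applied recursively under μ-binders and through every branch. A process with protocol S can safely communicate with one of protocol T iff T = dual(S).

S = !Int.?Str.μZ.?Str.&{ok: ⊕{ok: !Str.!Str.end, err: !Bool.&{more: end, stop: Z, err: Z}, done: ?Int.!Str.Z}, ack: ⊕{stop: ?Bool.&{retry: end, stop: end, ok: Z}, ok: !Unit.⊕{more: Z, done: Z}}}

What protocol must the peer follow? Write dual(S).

?Int.!Str.μZ.!Str.⊕{ok: &{ok: ?Str.?Str.end, err: ?Bool.⊕{more: end, stop: Z, err: Z}, done: !Int.?Str.Z}, ack: &{stop: !Bool.⊕{retry: end, stop: end, ok: Z}, ok: ?Unit.&{more: Z, done: Z}}}

!Int = ?Int
  ?Str = !Str
    μZ = μZ  (rec unchanged)
      ?Str = !Str
        &{ok,ack} = ⊕{ok,ack}  (&→⊕)
          case ok:
            ⊕{ok,err,done} = &{ok,err,done}  (⊕→&)
              case ok:
                !Str = ?Str
                  !Str = ?Str
                    end self-dual
              case err:
                !Bool = ?Bool
                  &{more,stop,err} = ⊕{more,stop,err}  (&→⊕)
                    case more:
                      end self-dual
                    case stop:
                      Z self-dual
                    case err:
                      Z self-dual
              case done:
                ?Int = !Int
                  !Str = ?Str
                    Z self-dual
          case ack:
            ⊕{stop,ok} = &{stop,ok}  (⊕→&)
              case stop:
                ?Bool = !Bool
                  &{retry,stop,ok} = ⊕{retry,stop,ok}  (&→⊕)
                    case retry:
                      end self-dual
                    case stop:
                      end self-dual
                    case ok:
                      Z self-dual
              case ok:
                !Unit = ?Unit
                  ⊕{more,done} = &{more,done}  (⊕→&)
                    case more:
                      Z self-dual
                    case done:
                      Z self-dual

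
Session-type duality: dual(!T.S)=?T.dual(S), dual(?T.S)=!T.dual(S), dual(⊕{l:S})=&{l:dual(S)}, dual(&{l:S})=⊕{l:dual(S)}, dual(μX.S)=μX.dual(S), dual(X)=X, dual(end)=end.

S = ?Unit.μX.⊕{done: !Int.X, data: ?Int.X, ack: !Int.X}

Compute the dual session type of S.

?Unit → !Unit
  μX → μX  (binder kept)
    ⊕{done,data,ack} → &{done,data,ack}  (select→offer)
      case done:
        !Int → ?Int
          X self-dual
      case data:
        ?Int → !Int
          X self-dual
      case ack:
        !Int → ?Int
          X self-dual

!Unit.μX.&{done: ?Int.X, data: !Int.X, ack: ?Int.X}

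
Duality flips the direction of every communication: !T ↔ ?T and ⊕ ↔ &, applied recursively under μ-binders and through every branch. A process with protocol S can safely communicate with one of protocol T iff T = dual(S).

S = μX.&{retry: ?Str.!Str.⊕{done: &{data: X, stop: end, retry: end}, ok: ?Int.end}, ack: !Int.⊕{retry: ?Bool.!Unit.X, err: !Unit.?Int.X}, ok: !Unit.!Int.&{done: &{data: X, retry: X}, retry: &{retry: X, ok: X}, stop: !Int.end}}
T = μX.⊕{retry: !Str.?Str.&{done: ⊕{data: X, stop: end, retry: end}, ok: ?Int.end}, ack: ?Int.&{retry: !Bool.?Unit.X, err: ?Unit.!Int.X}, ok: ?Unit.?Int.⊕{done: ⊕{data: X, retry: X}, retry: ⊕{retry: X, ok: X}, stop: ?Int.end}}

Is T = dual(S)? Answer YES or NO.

μX | μX  match (binder kept)
  &{retry,ack,ok} | ⊕{retry,ack,ok}  match label sets agree
    • retry:
      ?Str | !Str  match
        !Str | ?Str  match
          ⊕{done,ok} | &{done,ok}  match label sets agree
            • done:
              &{data,stop,retry} | ⊕{data,stop,retry}  match label sets agree
                • data:
                  X | X  match
                • stop:
                  end | end  match
                • retry:
                  end | end  match
            • ok:
              ?Int | ?Int  ✗ same direction on both sides — not dual

NO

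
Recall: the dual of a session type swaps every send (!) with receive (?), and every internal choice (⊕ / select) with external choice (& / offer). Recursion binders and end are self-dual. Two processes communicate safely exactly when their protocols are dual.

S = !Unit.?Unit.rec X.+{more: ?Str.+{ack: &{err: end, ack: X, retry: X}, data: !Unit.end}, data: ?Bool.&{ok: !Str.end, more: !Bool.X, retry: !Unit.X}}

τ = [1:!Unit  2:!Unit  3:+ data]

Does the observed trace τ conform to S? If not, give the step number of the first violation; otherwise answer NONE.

@1 !Unit  ok  state: ?Unit.rec X.…
@2 got !Unit, protocol expects ?Unit  ✗

2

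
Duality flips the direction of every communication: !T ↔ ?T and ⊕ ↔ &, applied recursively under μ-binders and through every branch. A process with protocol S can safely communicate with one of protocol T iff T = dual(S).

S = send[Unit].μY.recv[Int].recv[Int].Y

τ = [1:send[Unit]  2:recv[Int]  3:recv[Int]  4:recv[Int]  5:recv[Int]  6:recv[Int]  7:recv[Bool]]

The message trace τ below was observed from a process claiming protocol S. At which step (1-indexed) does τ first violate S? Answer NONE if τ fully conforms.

7

step 1: send[Unit]  ✓  now at μY.…
step 2: recv[Int]  ✓  now at recv[Int].μY.…
step 3: recv[Int]  ✓  now at μY.…
step 4: recv[Int]  ✓  now at recv[Int].μY.…
step 5: recv[Int]  ✓  now at μY.…
step 6: recv[Int]  ✓  now at recv[Int].μY.…
step 7: got recv[Bool], protocol expects recv[Int]  ✗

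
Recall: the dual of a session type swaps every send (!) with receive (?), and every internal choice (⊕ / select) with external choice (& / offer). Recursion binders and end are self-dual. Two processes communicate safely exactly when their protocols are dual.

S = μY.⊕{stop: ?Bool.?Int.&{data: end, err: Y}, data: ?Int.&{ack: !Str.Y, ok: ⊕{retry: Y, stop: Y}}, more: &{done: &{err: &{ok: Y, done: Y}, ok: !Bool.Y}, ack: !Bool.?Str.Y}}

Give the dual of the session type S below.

μY = μY  (binder kept)
  ⊕{stop,data,more} = &{stop,data,more}  (internal→external)
    case stop:
      ?Bool = !Bool
        ?Int = !Int
          &{data,err} = ⊕{data,err}  (offer→select)
            case data:
              dual(end) = end
            case err:
              dual(Y) = Y
    case data:
      ?Int = !Int
        &{ack,ok} = ⊕{ack,ok}  (offer→select)
          case ack:
            !Str = ?Str
              dual(Y) = Y
          case ok:
            ⊕{retry,stop} = &{retry,stop}  (internal→external)
              case retry:
                dual(Y) = Y
              case stop:
                dual(Y) = Y
    case more:
      &{done,ack} = ⊕{done,ack}  (offer→select)
        case done:
          &{err,ok} = ⊕{err,ok}  (offer→select)
            case err:
              &{ok,done} = ⊕{ok,done}  (offer→select)
                case ok:
                  dual(Y) = Y
                case done:
                  dual(Y) = Y
            case ok:
              !Bool = ?Bool
                dual(Y) = Y
        case ack:
          !Bool = ?Bool
            ?Str = !Str
              dual(Y) = Y

μY.&{stop: !Bool.!Int.⊕{data: end, err: Y}, data: !Int.⊕{ack: ?Str.Y, ok: &{retry: Y, stop: Y}}, more: ⊕{done: ⊕{err: ⊕{ok: Y, done: Y}, ok: ?Bool.Y}, ack: ?Bool.!Str.Y}}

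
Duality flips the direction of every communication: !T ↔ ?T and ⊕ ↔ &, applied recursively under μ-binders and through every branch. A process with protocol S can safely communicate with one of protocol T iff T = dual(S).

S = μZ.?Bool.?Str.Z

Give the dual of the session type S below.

μZ ↦ μZ  (μ self-dual)
  ?Bool ↦ !Bool
    ?Str ↦ !Str
      Z self-dual

μZ.!Bool.!Str.Z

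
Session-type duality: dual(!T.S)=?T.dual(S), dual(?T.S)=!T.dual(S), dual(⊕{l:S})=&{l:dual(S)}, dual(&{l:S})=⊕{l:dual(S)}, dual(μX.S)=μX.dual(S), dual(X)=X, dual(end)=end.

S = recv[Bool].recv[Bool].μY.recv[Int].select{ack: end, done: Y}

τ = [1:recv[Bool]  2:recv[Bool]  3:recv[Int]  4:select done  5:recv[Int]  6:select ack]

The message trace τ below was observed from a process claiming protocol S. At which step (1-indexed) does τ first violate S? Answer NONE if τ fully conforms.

[1] recv[Bool]  match  now at recv[Bool].μY.…
[2] recv[Bool]  match  now at μY.…
[3] recv[Int]  match  now at select{ack: end, done: μY.…}
[4] select done  match  now at μY.…
[5] recv[Int]  match  now at select{ack: end, done: μY.…}
[6] select ack  match  now at end
trace exhausted — no violation

NONE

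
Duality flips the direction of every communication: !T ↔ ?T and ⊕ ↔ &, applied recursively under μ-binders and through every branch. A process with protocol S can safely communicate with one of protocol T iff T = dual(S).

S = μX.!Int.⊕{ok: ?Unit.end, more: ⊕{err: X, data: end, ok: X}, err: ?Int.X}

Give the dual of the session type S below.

μX = μX  (μ self-dual)
  !Int = ?Int
    ⊕{ok,more,err} = &{ok,more,err}  (⊕→&)
      [ok]
        ?Unit = !Unit
          end self-dual
      [more]
        ⊕{err,data,ok} = &{err,data,ok}  (⊕→&)
          [err]
            X self-dual
          [data]
            end self-dual
          [ok]
            X self-dual
      [err]
        ?Int = !Int
          X self-dual

μX.?Int.&{ok: !Unit.end, more: &{err: X, data: end, ok: X}, err: !Int.X}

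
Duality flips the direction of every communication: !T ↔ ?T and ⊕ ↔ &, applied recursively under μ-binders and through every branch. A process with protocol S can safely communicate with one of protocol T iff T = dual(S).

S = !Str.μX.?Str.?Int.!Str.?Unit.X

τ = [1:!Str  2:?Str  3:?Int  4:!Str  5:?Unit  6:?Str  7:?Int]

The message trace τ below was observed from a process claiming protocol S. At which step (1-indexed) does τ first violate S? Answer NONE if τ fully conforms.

NONE

step 1: !Str  match  residual = μX.…
step 2: ?Str  match  residual = ?Int.!Str.?Unit.μX.…
step 3: ?Int  match  residual = !Str.?Unit.μX.…
step 4: !Str  match  residual = ?Unit.μX.…
step 5: ?Unit  match  residual = μX.…
step 6: ?Str  match  residual = ?Int.!Str.?Unit.μX.…
step 7: ?Int  match  residual = !Str.?Unit.μX.…
trace exhausted — no violation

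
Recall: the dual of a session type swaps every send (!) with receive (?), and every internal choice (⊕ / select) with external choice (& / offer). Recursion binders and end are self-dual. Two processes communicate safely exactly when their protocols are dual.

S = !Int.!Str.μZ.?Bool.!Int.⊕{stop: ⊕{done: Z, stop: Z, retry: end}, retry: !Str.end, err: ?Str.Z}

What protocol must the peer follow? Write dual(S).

!Int = ?Int
  !Str = ?Str
    μZ = μZ  (μ self-dual)
      ?Bool = !Bool
        !Int = ?Int
          ⊕{stop,retry,err} = &{stop,retry,err}  (internal→external)
            [stop]
              ⊕{done,stop,retry} = &{done,stop,retry}  (internal→external)
                [done]
                  Z self-dual
                [stop]
                  Z self-dual
                [retry]
                  end self-dual
            [retry]
              !Str = ?Str
                end self-dual
            [err]
              ?Str = !Str
                Z self-dual

?Int.?Str.μZ.!Bool.?Int.&{stop: &{done: Z, stop: Z, retry: end}, retry: ?Str.end, err: !Str.Z}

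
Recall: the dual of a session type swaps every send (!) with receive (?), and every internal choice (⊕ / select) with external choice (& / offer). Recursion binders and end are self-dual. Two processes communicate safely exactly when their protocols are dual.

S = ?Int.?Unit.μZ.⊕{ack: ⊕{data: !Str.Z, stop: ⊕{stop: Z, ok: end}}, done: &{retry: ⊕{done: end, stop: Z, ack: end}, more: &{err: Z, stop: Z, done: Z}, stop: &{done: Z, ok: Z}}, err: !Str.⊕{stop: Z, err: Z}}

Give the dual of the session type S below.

!Int.!Unit.μZ.&{ack: &{data: ?Str.Z, stop: &{stop: Z, ok: end}}, done: ⊕{retry: &{done: end, stop: Z, ack: end}, more: ⊕{err: Z, stop: Z, done: Z}, stop: ⊕{done: Z, ok: Z}}, err: ?Str.&{stop: Z, err: Z}}

?Int ↦ !Int
  ?Unit ↦ !Unit
    μZ ↦ μZ  (binder kept)
      ⊕{ack,done,err} ↦ &{ack,done,err}  (select→offer)
        case ack:
          ⊕{data,stop} ↦ &{data,stop}  (select→offer)
            case data:
              !Str ↦ ?Str
                dual(Z) = Z
            case stop:
              ⊕{stop,ok} ↦ &{stop,ok}  (select→offer)
                case stop:
                  dual(Z) = Z
                case ok:
                  dual(end) = end
        case done:
          &{retry,more,stop} ↦ ⊕{retry,more,stop}  (&→⊕)
            case retry:
              ⊕{done,stop,ack} ↦ &{done,stop,ack}  (select→offer)
                case done:
                  dual(end) = end
                case stop:
                  dual(Z) = Z
                case ack:
                  dual(end) = end
            case more:
              &{err,stop,done} ↦ ⊕{err,stop,done}  (&→⊕)
                case err:
                  dual(Z) = Z
                case stop:
                  dual(Z) = Z
                case done:
                  dual(Z) = Z
            case stop:
              &{done,ok} ↦ ⊕{done,ok}  (&→⊕)
                case done:
                  dual(Z) = Z
                case ok:
                  dual(Z) = Z
        case err:
          !Str ↦ ?Str
            ⊕{stop,err} ↦ &{stop,err}  (select→offer)
              case stop:
                dual(Z) = Z
              case err:
                dual(Z) = Z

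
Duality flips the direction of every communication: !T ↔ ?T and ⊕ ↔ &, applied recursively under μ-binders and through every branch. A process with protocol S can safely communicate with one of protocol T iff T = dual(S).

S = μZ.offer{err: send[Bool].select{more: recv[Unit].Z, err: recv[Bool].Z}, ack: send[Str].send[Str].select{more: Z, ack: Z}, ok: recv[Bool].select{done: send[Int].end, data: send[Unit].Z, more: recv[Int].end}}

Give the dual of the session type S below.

μZ ↦ μZ  (binder kept)
  offer{err,ack,ok} ↦ select{err,ack,ok}  (offer→select)
    • err:
      send[Bool] ↦ recv[Bool]
        select{more,err} ↦ offer{more,err}  (⊕→&)
          • more:
            recv[Unit] ↦ send[Unit]
              Z self-dual
          • err:
            recv[Bool] ↦ send[Bool]
              Z self-dual
    • ack:
      send[Str] ↦ recv[Str]
        send[Str] ↦ recv[Str]
          select{more,ack} ↦ offer{more,ack}  (⊕→&)
            • more:
              Z self-dual
            • ack:
              Z self-dual
    • ok:
      recv[Bool] ↦ send[Bool]
        select{done,data,more} ↦ offer{done,data,more}  (⊕→&)
          • done:
            send[Int] ↦ recv[Int]
              end self-dual
          • data:
            send[Unit] ↦ recv[Unit]
              Z self-dual
          • more:
            recv[Int] ↦ send[Int]
              end self-dual

μZ.select{err: recv[Bool].offer{more: send[Unit].Z, err: send[Bool].Z}, ack: recv[Str].recv[Str].offer{more: Z, ack: Z}, ok: send[Bool].offer{done: recv[Int].end, data: recv[Unit].Z, more: send[Int].end}}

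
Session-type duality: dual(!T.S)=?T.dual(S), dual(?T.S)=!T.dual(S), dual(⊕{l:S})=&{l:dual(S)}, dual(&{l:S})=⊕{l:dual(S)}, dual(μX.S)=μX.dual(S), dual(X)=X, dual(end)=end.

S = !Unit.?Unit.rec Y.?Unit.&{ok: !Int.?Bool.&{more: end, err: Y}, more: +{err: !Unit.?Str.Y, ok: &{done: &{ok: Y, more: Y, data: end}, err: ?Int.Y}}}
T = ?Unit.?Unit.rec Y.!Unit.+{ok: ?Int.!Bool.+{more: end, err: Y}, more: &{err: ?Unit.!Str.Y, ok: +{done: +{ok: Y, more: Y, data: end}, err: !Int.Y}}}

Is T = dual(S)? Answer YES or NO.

!Unit vs ?Unit  ok
  ?Unit vs ?Unit  ✗ same direction on both sides — not dual

NO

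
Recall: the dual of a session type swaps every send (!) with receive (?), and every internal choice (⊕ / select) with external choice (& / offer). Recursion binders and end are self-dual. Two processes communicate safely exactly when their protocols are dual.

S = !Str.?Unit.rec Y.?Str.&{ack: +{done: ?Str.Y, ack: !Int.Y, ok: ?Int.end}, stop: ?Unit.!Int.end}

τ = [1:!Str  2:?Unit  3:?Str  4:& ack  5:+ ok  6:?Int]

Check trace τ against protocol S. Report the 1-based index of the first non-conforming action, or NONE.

NONE

step 1: !Str  match  state: ?Unit.rec Y.…
step 2: ?Unit  match  state: rec Y.…
step 3: ?Str  match  state: &{ack: +{done: ?Str.rec Y.…, ack: !Int.rec Y.…, ok: ?Int.end}, stop: ?Unit.!Int.end}
step 4: & ack  match  state: +{done: ?Str.rec Y.…, ack: !Int.rec Y.…, ok: ?Int.end}
step 5: + ok  match  state: ?Int.end
step 6: ?Int  match  state: end
all 6 steps conform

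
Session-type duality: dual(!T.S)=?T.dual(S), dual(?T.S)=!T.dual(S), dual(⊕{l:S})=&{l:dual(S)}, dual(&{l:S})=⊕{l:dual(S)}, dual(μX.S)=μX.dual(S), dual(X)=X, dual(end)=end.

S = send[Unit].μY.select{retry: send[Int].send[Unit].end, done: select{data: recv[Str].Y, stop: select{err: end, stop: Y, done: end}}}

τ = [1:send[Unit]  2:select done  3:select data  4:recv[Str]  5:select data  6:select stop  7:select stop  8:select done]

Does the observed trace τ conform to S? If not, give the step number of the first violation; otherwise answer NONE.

5

[1] send[Unit]  ok  state: μY.…
[2] select done  ok  state: select{data: recv[Str].μY.…, stop: select{err: end, stop: μY.…, done: end}}
[3] select data  ok  state: recv[Str].μY.…
[4] recv[Str]  ok  state: μY.…
[5] got select data, protocol expects select retry or select done  ✗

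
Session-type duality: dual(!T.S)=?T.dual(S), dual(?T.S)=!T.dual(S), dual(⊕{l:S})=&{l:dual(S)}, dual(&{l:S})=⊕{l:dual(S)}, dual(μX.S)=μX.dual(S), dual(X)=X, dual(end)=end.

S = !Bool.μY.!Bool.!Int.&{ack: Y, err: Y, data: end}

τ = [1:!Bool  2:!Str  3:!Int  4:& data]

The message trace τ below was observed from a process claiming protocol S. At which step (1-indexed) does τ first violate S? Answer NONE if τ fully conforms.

2

step 1: !Bool  ok  state: μY.…
step 2: got !Str, protocol expects !Bool  ✗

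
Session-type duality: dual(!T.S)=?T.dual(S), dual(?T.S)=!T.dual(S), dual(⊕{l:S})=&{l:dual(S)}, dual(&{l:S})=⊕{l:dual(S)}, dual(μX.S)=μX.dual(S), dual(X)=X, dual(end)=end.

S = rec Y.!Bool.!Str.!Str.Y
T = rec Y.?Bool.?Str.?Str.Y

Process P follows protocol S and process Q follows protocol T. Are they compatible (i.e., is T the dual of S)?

YES

rec Y | rec Y  ok (rec unchanged)
  !Bool | ?Bool  ok
    !Str | ?Str  ok
      !Str | ?Str  ok
        Y | Y  ok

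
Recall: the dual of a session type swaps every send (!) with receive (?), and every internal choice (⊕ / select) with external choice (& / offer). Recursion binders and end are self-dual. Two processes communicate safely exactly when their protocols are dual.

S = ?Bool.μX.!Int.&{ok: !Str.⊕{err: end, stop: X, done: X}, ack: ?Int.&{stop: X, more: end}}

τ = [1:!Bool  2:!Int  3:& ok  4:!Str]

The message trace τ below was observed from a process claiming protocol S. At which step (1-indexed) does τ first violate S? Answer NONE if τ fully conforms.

1

step 1: got !Bool, protocol expects ?Bool  ✗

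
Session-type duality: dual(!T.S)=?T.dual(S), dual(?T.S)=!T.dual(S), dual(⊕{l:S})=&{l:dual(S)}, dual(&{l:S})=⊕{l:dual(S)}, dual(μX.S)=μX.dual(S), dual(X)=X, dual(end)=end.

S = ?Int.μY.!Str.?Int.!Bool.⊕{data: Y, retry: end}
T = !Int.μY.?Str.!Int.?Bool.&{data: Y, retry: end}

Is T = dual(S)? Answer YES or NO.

YES

?Int | !Int  ✓
  μY | μY  ✓ (μ self-dual)
    !Str | ?Str  ✓
      ?Int | !Int  ✓
        !Bool | ?Bool  ✓
          ⊕{data,retry} | &{data,retry}  ✓ label sets agree
            • data:
              Y | Y  ✓
            • retry:
              end | end  ✓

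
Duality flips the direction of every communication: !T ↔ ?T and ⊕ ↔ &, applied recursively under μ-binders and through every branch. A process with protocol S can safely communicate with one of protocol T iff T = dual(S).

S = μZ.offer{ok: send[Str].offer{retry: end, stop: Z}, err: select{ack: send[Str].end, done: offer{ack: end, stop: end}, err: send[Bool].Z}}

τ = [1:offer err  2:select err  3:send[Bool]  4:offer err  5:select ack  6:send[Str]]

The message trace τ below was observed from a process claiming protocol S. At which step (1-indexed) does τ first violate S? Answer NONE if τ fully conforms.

[1] offer err  ok  state: select{ack: send[Str].end, done: offer{ack: end, stop: end}, err: send[Bool].μZ.…}
[2] select err  ok  state: send[Bool].μZ.…
[3] send[Bool]  ok  state: μZ.…
[4] offer err  ok  state: select{ack: send[Str].end, done: offer{ack: end, stop: end}, err: send[Bool].μZ.…}
[5] select ack  ok  state: send[Str].end
[6] send[Str]  ok  state: end
all 6 steps conform

NONE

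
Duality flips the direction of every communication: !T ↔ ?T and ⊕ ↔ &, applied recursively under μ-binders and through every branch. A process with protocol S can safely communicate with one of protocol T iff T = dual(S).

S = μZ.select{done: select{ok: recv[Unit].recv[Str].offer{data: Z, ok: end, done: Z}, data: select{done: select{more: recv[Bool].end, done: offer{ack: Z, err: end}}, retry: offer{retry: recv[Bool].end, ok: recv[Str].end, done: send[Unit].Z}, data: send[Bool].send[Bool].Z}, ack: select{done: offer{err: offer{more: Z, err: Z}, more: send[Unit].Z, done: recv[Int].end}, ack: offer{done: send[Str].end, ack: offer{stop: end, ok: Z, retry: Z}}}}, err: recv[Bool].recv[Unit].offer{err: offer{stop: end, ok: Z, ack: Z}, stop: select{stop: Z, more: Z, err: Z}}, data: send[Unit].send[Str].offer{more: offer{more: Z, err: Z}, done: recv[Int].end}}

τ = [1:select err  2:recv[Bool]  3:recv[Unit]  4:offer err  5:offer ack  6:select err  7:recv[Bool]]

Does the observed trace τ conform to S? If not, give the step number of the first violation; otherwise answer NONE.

NONE

@1 select err  match  state: recv[Bool].recv[Unit].offer{err: offer{stop: end, ok: μZ.…, ack: μZ.…}, stop: select{stop: μZ.…, more: μZ.…, err: μZ.…}}
@2 recv[Bool]  match  state: recv[Unit].offer{err: offer{stop: end, ok: μZ.…, ack: μZ.…}, stop: select{stop: μZ.…, more: μZ.…, err: μZ.…}}
@3 recv[Unit]  match  state: offer{err: offer{stop: end, ok: μZ.…, ack: μZ.…}, stop: select{stop: μZ.…, more: μZ.…, err: μZ.…}}
@4 offer err  match  state: offer{stop: end, ok: μZ.…, ack: μZ.…}
@5 offer ack  match  state: μZ.…
@6 select err  match  state: recv[Bool].recv[Unit].offer{err: offer{stop: end, ok: μZ.…, ack: μZ.…}, stop: select{stop: μZ.…, more: μZ.…, err: μZ.…}}
@7 recv[Bool]  match  state: recv[Unit].offer{err: offer{stop: end, ok: μZ.…, ack: μZ.…}, stop: select{stop: μZ.…, more: μZ.…, err: μZ.…}}
all 7 steps conform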